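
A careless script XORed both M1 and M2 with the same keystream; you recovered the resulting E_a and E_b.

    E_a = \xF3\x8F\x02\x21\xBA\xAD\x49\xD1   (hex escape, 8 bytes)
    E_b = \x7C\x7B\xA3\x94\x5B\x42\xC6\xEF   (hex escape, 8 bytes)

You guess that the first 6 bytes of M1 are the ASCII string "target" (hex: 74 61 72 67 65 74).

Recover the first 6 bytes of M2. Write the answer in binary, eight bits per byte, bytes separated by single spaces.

11111011 10010101 11010011 11010010 10000100 10011011

First, E_a ⊕ E_b = (M1 ⊕ K) ⊕ (M2 ⊕ K) = M1 ⊕ M2, so the key drops out. Then M2 = (M1 ⊕ M2) ⊕ M1 over the first 6 bytes.
byte 0: (f3 xor 7c) xor 74 = 8f xor 74 = fb
byte 1: (8f xor 7b) xor 61 = f4 xor 61 = 95
byte 2: (02 xor a3) xor 72 = a1 xor 72 = d3
byte 3: (21 xor 94) xor 67 = b5 xor 67 = d2
byte 4: (ba xor 5b) xor 65 = e1 xor 65 = 84
byte 5: (ad xor 42) xor 74 = ef xor 74 = 9b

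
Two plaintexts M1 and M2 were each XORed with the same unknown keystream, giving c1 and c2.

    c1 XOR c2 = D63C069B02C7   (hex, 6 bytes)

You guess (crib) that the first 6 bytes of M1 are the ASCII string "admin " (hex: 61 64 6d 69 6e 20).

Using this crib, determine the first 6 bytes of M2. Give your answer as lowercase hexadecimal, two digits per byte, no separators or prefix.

Since c1 ⊕ c2 = M1 ⊕ M2, XORing with the guessed M1 bytes yields the corresponding M2 bytes: M2 = (c1 ⊕ c2) ⊕ M1.
byte 0: d6 xor 61 = b7
byte 1: 3c xor 64 = 58
byte 2: 06 xor 6d = 6b
byte 3: 9b xor 69 = f2
byte 4: 02 xor 6e = 6c
byte 5: c7 xor 20 = e7

b7586bf26ce7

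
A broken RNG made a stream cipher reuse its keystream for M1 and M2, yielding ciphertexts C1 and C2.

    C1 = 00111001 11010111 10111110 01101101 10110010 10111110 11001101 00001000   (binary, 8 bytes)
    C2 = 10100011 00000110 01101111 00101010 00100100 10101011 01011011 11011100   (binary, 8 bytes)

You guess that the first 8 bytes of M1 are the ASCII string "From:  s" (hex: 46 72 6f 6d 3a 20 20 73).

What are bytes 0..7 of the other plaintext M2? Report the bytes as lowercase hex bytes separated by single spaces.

First, C1 ⊕ C2 = (M1 ⊕ K) ⊕ (M2 ⊕ K) = M1 ⊕ M2, so the key drops out. Then M2 = (M1 ⊕ M2) ⊕ M1 over the first 8 bytes.
byte 0: (39 ^ a3) ^ 46 = 9a ^ 46 = dc
byte 1: (d7 ^ 06) ^ 72 = d1 ^ 72 = a3
byte 2: (be ^ 6f) ^ 6f = d1 ^ 6f = be
byte 3: (6d ^ 2a) ^ 6d = 47 ^ 6d = 2a
byte 4: (b2 ^ 24) ^ 3a = 96 ^ 3a = ac
byte 5: (be ^ ab) ^ 20 = 15 ^ 20 = 35
byte 6: (cd ^ 5b) ^ 20 = 96 ^ 20 = b6
byte 7: (08 ^ dc) ^ 73 = d4 ^ 73 = a7

dc a3 be 2a ac 35 b6 a7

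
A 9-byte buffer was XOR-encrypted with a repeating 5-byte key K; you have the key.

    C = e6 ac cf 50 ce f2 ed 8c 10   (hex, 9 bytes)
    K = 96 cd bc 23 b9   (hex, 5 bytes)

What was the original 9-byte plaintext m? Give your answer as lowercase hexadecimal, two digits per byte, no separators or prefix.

706173737764203033

The 5-byte key repeats, so the effective keystream is 96 cd bc 23 b9 96 cd bc 23.
byte 0: 230 ^ 150 = 112
byte 1: 172 ^ 205 =  97
byte 2: 207 ^ 188 = 115
byte 3:  80 ^  35 = 115
byte 4: 206 ^ 185 = 119
byte 5: 242 ^ 150 = 100
byte 6: 237 ^ 205 =  32
byte 7: 140 ^ 188 =  48
byte 8:  16 ^  35 =  51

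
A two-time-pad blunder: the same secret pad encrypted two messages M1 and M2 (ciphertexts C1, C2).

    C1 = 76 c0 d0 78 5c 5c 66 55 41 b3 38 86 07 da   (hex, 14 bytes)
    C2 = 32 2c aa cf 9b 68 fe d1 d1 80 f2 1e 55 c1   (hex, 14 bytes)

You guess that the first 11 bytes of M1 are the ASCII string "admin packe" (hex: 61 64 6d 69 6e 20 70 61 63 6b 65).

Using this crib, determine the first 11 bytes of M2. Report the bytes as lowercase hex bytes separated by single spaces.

25 88 17 de a9 14 e8 e5 f3 58 af

First, C1 ⊕ C2 = (M1 ⊕ K) ⊕ (M2 ⊕ K) = M1 ⊕ M2, so the key drops out. Then M2 = (M1 ⊕ M2) ⊕ M1 over the first 11 bytes.
byte 0: (76 xor 32) xor 61 = 44 xor 61 = 25
byte 1: (c0 xor 2c) xor 64 = ec xor 64 = 88
byte 2: (d0 xor aa) xor 6d = 7a xor 6d = 17
byte 3: (78 xor cf) xor 69 = b7 xor 69 = de
byte 4: (5c xor 9b) xor 6e = c7 xor 6e = a9
byte 5: (5c xor 68) xor 20 = 34 xor 20 = 14
byte 6: (66 xor fe) xor 70 = 98 xor 70 = e8
byte 7: (55 xor d1) xor 61 = 84 xor 61 = e5
byte 8: (41 xor d1) xor 63 = 90 xor 63 = f3
byte 9: (b3 xor 80) xor 6b = 33 xor 6b = 58
byte 10: (38 xor f2) xor 65 = ca xor 65 = af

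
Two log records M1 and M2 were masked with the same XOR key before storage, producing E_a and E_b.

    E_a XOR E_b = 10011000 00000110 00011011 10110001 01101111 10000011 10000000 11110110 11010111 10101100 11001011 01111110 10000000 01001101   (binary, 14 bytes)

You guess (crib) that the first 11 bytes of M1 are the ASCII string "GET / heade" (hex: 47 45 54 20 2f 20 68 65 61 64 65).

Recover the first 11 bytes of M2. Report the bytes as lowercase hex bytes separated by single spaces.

df 43 4f 91 40 a3 e8 93 b6 c8 ae

Since E_a ⊕ E_b = M1 ⊕ M2, XORing with the guessed M1 bytes yields the corresponding M2 bytes: M2 = (E_a ⊕ E_b) ⊕ M1.
byte 0: 10011000 xor 01000111 = 11011111
byte 1: 00000110 xor 01000101 = 01000011
byte 2: 00011011 xor 01010100 = 01001111
byte 3: 10110001 xor 00100000 = 10010001
byte 4: 01101111 xor 00101111 = 01000000
byte 5: 10000011 xor 00100000 = 10100011
byte 6: 10000000 xor 01101000 = 11101000
byte 7: 11110110 xor 01100101 = 10010011
byte 8: 11010111 xor 01100001 = 10110110
byte 9: 10101100 xor 01100100 = 11001000
byte 10: 11001011 xor 01100101 = 10101110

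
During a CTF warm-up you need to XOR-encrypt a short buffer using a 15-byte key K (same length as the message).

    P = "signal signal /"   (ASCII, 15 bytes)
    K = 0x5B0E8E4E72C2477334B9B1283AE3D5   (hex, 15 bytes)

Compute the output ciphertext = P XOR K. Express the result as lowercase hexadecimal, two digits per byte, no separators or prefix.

2867e92013ae67005ddedf4956c3fa

01110011 xor 01011011 = 00101000
01101001 xor 00001110 = 01100111
01100111 xor 10001110 = 11101001
01101110 xor 01001110 = 00100000
01100001 xor 01110010 = 00010011
01101100 xor 11000010 = 10101110
00100000 xor 01000111 = 01100111
01110011 xor 01110011 = 00000000
01101001 xor 00110100 = 01011101
01100111 xor 10111001 = 11011110
01101110 xor 10110001 = 11011111
01100001 xor 00101000 = 01001001
01101100 xor 00111010 = 01010110
00100000 xor 11100011 = 11000011
00101111 xor 11010101 = 11111010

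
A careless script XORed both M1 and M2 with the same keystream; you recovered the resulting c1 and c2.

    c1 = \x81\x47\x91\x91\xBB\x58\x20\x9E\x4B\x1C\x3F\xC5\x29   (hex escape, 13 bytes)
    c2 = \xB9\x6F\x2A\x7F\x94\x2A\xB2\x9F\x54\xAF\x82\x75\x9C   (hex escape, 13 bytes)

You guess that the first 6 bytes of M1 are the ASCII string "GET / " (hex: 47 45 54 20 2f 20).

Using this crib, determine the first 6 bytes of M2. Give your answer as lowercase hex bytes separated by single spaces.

7f 6d ef ce 00 52

First, c1 ⊕ c2 = (M1 ⊕ K) ⊕ (M2 ⊕ K) = M1 ⊕ M2, so the key drops out. Then M2 = (M1 ⊕ M2) ⊕ M1 over the first 6 bytes.
byte 0: (81 xor b9) xor 47 = 38 xor 47 = 7f
byte 1: (47 xor 6f) xor 45 = 28 xor 45 = 6d
byte 2: (91 xor 2a) xor 54 = bb xor 54 = ef
byte 3: (91 xor 7f) xor 20 = ee xor 20 = ce
byte 4: (bb xor 94) xor 2f = 2f xor 2f = 00
byte 5: (58 xor 2a) xor 20 = 72 xor 20 = 52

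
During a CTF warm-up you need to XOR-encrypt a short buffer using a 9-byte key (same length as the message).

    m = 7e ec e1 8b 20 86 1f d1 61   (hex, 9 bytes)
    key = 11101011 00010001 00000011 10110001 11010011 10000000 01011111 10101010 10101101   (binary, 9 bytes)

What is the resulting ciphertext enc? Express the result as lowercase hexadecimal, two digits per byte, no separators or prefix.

95fde23af306407bcc

XOR is its own inverse, so applying the key byte-wise gives the result directly.
7e XOR eb = 95
ec XOR 11 = fd
e1 XOR 03 = e2
8b XOR b1 = 3a
20 XOR d3 = f3
86 XOR 80 = 06
1f XOR 5f = 40
d1 XOR aa = 7b
61 XOR ad = cc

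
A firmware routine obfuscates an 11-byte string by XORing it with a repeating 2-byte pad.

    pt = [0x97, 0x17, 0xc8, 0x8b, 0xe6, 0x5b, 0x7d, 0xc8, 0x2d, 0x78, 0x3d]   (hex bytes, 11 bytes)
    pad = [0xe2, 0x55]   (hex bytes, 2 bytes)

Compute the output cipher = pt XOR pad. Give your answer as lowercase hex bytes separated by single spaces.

75 42 2a de 04 0e 9f 9d cf 2d df

The 2-byte key repeats, so the effective keystream is e2 55 e2 55 e2 55 e2 55 e2 55 e2.
byte 0: 97 XOR e2 = 75
byte 1: 17 XOR 55 = 42
byte 2: c8 XOR e2 = 2a
byte 3: 8b XOR 55 = de
byte 4: e6 XOR e2 = 04
byte 5: 5b XOR 55 = 0e
byte 6: 7d XOR e2 = 9f
byte 7: c8 XOR 55 = 9d
byte 8: 2d XOR e2 = cf
byte 9: 78 XOR 55 = 2d
byte 10: 3d XOR e2 = df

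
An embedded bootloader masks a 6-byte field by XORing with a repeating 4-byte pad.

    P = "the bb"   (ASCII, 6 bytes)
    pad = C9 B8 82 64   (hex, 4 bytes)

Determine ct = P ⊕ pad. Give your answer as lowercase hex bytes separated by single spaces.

The 4-byte key repeats, so the effective keystream is c9 b8 82 64 c9 b8.
byte 0: 74 xor c9 = bd
byte 1: 68 xor b8 = d0
byte 2: 65 xor 82 = e7
byte 3: 20 xor 64 = 44
byte 4: 62 xor c9 = ab
byte 5: 62 xor b8 = da

bd d0 e7 44 ab da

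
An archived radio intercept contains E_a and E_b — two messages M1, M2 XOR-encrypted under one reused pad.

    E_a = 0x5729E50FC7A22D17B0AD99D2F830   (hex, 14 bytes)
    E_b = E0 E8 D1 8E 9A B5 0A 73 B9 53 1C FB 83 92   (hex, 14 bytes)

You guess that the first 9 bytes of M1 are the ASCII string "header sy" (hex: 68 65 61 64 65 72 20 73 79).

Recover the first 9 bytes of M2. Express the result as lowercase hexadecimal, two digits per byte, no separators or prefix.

dfa455e53865071770

First, E_a ⊕ E_b = (M1 ⊕ K) ⊕ (M2 ⊕ K) = M1 ⊕ M2, so the key drops out. Then M2 = (M1 ⊕ M2) ⊕ M1 over the first 9 bytes.
byte 0: (57 ^ e0) ^ 68 = b7 ^ 68 = df
byte 1: (29 ^ e8) ^ 65 = c1 ^ 65 = a4
byte 2: (e5 ^ d1) ^ 61 = 34 ^ 61 = 55
byte 3: (0f ^ 8e) ^ 64 = 81 ^ 64 = e5
byte 4: (c7 ^ 9a) ^ 65 = 5d ^ 65 = 38
byte 5: (a2 ^ b5) ^ 72 = 17 ^ 72 = 65
byte 6: (2d ^ 0a) ^ 20 = 27 ^ 20 = 07
byte 7: (17 ^ 73) ^ 73 = 64 ^ 73 = 17
byte 8: (b0 ^ b9) ^ 79 = 09 ^ 79 = 70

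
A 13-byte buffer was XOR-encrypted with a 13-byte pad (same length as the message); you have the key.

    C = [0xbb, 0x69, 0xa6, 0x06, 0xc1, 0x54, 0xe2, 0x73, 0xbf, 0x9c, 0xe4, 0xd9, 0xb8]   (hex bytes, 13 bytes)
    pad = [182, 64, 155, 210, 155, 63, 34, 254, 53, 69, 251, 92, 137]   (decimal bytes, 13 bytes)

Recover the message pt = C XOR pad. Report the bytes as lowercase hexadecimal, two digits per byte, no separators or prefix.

0d293dd45a6bc08d8ad91f8531

XOR is its own inverse, so applying the key byte-wise gives the result directly.
187 ^ 182 =  13
105 ^  64 =  41
166 ^ 155 =  61
  6 ^ 210 = 212
193 ^ 155 =  90
 84 ^  63 = 107
226 ^  34 = 192
115 ^ 254 = 141
191 ^  53 = 138
156 ^  69 = 217
228 ^ 251 =  31
217 ^  92 = 133
184 ^ 137 =  49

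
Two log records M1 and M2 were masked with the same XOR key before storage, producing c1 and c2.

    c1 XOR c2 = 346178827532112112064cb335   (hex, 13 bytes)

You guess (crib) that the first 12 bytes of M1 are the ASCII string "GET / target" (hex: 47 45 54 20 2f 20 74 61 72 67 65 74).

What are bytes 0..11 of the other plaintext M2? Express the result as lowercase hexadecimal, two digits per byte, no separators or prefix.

Since c1 ⊕ c2 = M1 ⊕ M2, XORing with the guessed M1 bytes yields the corresponding M2 bytes: M2 = (c1 ⊕ c2) ⊕ M1.
byte 0: 34 XOR 47 = 73
byte 1: 61 XOR 45 = 24
byte 2: 78 XOR 54 = 2c
byte 3: 82 XOR 20 = a2
byte 4: 75 XOR 2f = 5a
byte 5: 32 XOR 20 = 12
byte 6: 11 XOR 74 = 65
byte 7: 21 XOR 61 = 40
byte 8: 12 XOR 72 = 60
byte 9: 06 XOR 67 = 61
byte 10: 4c XOR 65 = 29
byte 11: b3 XOR 74 = c7

73242ca25a126540606129c7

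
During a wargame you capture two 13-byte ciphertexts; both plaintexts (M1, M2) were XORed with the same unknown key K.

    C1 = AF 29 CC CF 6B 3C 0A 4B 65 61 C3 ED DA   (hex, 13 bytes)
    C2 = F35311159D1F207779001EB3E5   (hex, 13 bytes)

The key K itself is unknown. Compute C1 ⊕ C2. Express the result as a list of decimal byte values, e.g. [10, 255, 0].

[92, 122, 221, 218, 246, 35, 42, 60, 28, 97, 221, 94, 63]

C1 ⊕ C2 = (M1 ⊕ K) ⊕ (M2 ⊕ K) = M1 ⊕ M2 — the shared key cancels under XOR.
byte 0: af ⊕ f3 = 5c
byte 1: 29 ⊕ 53 = 7a
byte 2: cc ⊕ 11 = dd
byte 3: cf ⊕ 15 = da
byte 4: 6b ⊕ 9d = f6
byte 5: 3c ⊕ 1f = 23
byte 6: 0a ⊕ 20 = 2a
byte 7: 4b ⊕ 77 = 3c
byte 8: 65 ⊕ 79 = 1c
byte 9: 61 ⊕ 00 = 61
byte 10: c3 ⊕ 1e = dd
byte 11: ed ⊕ b3 = 5e
byte 12: da ⊕ e5 = 3f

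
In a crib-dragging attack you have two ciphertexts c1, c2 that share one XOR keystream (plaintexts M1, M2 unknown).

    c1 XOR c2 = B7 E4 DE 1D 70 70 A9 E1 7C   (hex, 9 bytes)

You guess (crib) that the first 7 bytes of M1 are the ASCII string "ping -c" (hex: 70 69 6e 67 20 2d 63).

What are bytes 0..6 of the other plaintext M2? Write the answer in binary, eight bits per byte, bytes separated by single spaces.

11000111 10001101 10110000 01111010 01010000 01011101 11001010

Since c1 ⊕ c2 = M1 ⊕ M2, XORing with the guessed M1 bytes yields the corresponding M2 bytes: M2 = (c1 ⊕ c2) ⊕ M1.
byte 0: 10110111 xor 01110000 = 11000111
byte 1: 11100100 xor 01101001 = 10001101
byte 2: 11011110 xor 01101110 = 10110000
byte 3: 00011101 xor 01100111 = 01111010
byte 4: 01110000 xor 00100000 = 01010000
byte 5: 01110000 xor 00101101 = 01011101
byte 6: 10101001 xor 01100011 = 11001010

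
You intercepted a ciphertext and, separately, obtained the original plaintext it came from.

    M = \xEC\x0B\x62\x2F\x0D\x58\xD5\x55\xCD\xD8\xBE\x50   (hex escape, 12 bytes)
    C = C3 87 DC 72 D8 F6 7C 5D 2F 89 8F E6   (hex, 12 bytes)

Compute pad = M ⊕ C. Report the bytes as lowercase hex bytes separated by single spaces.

2f 8c be 5d d5 ae a9 08 e2 51 31 b6

Since C = M ⊕ pad, XORing both sides with M gives pad = M ⊕ C.
ec XOR c3 = 2f
0b XOR 87 = 8c
62 XOR dc = be
2f XOR 72 = 5d
0d XOR d8 = d5
58 XOR f6 = ae
d5 XOR 7c = a9
55 XOR 5d = 08
cd XOR 2f = e2
d8 XOR 89 = 51
be XOR 8f = 31
50 XOR e6 = b6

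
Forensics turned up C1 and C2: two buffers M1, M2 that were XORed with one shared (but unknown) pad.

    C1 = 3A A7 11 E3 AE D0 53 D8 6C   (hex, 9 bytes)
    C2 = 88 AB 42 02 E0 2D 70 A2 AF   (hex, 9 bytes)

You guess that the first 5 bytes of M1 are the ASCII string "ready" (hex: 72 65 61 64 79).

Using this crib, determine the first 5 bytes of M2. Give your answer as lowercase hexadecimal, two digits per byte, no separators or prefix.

c069328537

First, C1 ⊕ C2 = (M1 ⊕ K) ⊕ (M2 ⊕ K) = M1 ⊕ M2, so the key drops out. Then M2 = (M1 ⊕ M2) ⊕ M1 over the first 5 bytes.
byte 0: (3a XOR 88) XOR 72 = b2 XOR 72 = c0
byte 1: (a7 XOR ab) XOR 65 = 0c XOR 65 = 69
byte 2: (11 XOR 42) XOR 61 = 53 XOR 61 = 32
byte 3: (e3 XOR 02) XOR 64 = e1 XOR 64 = 85
byte 4: (ae XOR e0) XOR 79 = 4e XOR 79 = 37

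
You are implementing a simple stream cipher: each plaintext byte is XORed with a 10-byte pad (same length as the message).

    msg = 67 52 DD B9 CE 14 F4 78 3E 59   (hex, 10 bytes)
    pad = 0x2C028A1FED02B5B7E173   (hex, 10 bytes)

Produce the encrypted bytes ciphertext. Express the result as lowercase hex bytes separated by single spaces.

byte 0: 103 ⊕  44 =  75
byte 1:  82 ⊕   2 =  80
byte 2: 221 ⊕ 138 =  87
byte 3: 185 ⊕  31 = 166
byte 4: 206 ⊕ 237 =  35
byte 5:  20 ⊕   2 =  22
byte 6: 244 ⊕ 181 =  65
byte 7: 120 ⊕ 183 = 207
byte 8:  62 ⊕ 225 = 223
byte 9:  89 ⊕ 115 =  42

4b 50 57 a6 23 16 41 cf df 2a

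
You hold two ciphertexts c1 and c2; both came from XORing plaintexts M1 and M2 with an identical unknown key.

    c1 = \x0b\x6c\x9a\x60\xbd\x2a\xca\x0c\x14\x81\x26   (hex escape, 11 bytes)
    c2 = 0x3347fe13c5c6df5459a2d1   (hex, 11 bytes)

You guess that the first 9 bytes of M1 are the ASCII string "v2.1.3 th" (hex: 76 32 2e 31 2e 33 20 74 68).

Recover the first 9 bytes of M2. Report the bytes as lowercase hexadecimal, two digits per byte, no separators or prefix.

4e194a4256df352c25

First, c1 ⊕ c2 = (M1 ⊕ K) ⊕ (M2 ⊕ K) = M1 ⊕ M2, so the key drops out. Then M2 = (M1 ⊕ M2) ⊕ M1 over the first 9 bytes.
byte 0: (0b ⊕ 33) ⊕ 76 = 38 ⊕ 76 = 4e
byte 1: (6c ⊕ 47) ⊕ 32 = 2b ⊕ 32 = 19
byte 2: (9a ⊕ fe) ⊕ 2e = 64 ⊕ 2e = 4a
byte 3: (60 ⊕ 13) ⊕ 31 = 73 ⊕ 31 = 42
byte 4: (bd ⊕ c5) ⊕ 2e = 78 ⊕ 2e = 56
byte 5: (2a ⊕ c6) ⊕ 33 = ec ⊕ 33 = df
byte 6: (ca ⊕ df) ⊕ 20 = 15 ⊕ 20 = 35
byte 7: (0c ⊕ 54) ⊕ 74 = 58 ⊕ 74 = 2c
byte 8: (14 ⊕ 59) ⊕ 68 = 4d ⊕ 68 = 25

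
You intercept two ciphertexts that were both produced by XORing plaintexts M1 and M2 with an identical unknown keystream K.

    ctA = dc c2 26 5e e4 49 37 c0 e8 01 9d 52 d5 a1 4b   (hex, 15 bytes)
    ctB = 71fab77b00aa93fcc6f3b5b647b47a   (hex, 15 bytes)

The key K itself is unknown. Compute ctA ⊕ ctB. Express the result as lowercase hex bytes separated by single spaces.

ctA ⊕ ctB = (M1 ⊕ K) ⊕ (M2 ⊕ K) = M1 ⊕ M2 — the shared key cancels under XOR.
byte 0: dc XOR 71 = ad
byte 1: c2 XOR fa = 38
byte 2: 26 XOR b7 = 91
byte 3: 5e XOR 7b = 25
byte 4: e4 XOR 00 = e4
byte 5: 49 XOR aa = e3
byte 6: 37 XOR 93 = a4
byte 7: c0 XOR fc = 3c
byte 8: e8 XOR c6 = 2e
byte 9: 01 XOR f3 = f2
byte 10: 9d XOR b5 = 28
byte 11: 52 XOR b6 = e4
byte 12: d5 XOR 47 = 92
byte 13: a1 XOR b4 = 15
byte 14: 4b XOR 7a = 31

ad 38 91 25 e4 e3 a4 3c 2e f2 28 e4 92 15 31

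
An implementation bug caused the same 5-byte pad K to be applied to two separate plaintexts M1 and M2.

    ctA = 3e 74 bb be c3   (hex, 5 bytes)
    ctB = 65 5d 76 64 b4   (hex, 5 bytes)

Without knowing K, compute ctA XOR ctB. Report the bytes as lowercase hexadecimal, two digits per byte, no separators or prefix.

ctA ⊕ ctB = (M1 ⊕ K) ⊕ (M2 ⊕ K) = M1 ⊕ M2 — the shared key cancels under XOR.
byte 0: 3e ⊕ 65 = 5b
byte 1: 74 ⊕ 5d = 29
byte 2: bb ⊕ 76 = cd
byte 3: be ⊕ 64 = da
byte 4: c3 ⊕ b4 = 77

5b29cdda77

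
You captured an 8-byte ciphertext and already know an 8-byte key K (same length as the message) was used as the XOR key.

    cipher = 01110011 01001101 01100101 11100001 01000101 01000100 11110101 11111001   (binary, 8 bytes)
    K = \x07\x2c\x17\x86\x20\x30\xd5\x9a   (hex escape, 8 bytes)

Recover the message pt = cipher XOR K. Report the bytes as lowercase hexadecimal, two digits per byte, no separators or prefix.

7461726765742063

73 ^ 07 = 74
4d ^ 2c = 61
65 ^ 17 = 72
e1 ^ 86 = 67
45 ^ 20 = 65
44 ^ 30 = 74
f5 ^ d5 = 20
f9 ^ 9a = 63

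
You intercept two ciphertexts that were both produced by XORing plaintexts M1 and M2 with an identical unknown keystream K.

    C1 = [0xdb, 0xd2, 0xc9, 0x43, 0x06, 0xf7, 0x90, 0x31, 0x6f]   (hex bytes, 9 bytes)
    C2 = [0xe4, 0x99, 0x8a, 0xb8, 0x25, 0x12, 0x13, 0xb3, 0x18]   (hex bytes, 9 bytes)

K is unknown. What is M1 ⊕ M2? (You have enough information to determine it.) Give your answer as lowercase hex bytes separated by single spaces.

C1 ⊕ C2 = (M1 ⊕ K) ⊕ (M2 ⊕ K) = M1 ⊕ M2 — the shared key cancels under XOR.
byte 0: db xor e4 = 3f
byte 1: d2 xor 99 = 4b
byte 2: c9 xor 8a = 43
byte 3: 43 xor b8 = fb
byte 4: 06 xor 25 = 23
byte 5: f7 xor 12 = e5
byte 6: 90 xor 13 = 83
byte 7: 31 xor b3 = 82
byte 8: 6f xor 18 = 77

3f 4b 43 fb 23 e5 83 82 77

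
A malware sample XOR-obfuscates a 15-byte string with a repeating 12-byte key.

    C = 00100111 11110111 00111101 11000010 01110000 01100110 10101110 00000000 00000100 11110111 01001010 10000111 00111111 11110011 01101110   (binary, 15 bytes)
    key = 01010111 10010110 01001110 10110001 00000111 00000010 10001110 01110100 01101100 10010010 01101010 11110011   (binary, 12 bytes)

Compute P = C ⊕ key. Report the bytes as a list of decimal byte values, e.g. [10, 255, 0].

The 12-byte key repeats, so the effective keystream is 57 96 4e b1 07 02 8e 74 6c 92 6a f3 57 96 4e.
byte 0: 00100111 xor 01010111 = 01110000
byte 1: 11110111 xor 10010110 = 01100001
byte 2: 00111101 xor 01001110 = 01110011
byte 3: 11000010 xor 10110001 = 01110011
byte 4: 01110000 xor 00000111 = 01110111
byte 5: 01100110 xor 00000010 = 01100100
byte 6: 10101110 xor 10001110 = 00100000
byte 7: 00000000 xor 01110100 = 01110100
byte 8: 00000100 xor 01101100 = 01101000
byte 9: 11110111 xor 10010010 = 01100101
byte 10: 01001010 xor 01101010 = 00100000
byte 11: 10000111 xor 11110011 = 01110100
byte 12: 00111111 xor 01010111 = 01101000
byte 13: 11110011 xor 10010110 = 01100101
byte 14: 01101110 xor 01001110 = 00100000

[112, 97, 115, 115, 119, 100, 32, 116, 104, 101, 32, 116, 104, 101, 32]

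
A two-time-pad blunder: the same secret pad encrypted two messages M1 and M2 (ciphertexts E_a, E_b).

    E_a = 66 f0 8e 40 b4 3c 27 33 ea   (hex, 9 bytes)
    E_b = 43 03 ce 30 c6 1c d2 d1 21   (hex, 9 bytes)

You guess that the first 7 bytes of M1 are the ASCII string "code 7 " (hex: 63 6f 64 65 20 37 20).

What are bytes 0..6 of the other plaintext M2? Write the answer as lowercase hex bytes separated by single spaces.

46 9c 24 15 52 17 d5

First, E_a ⊕ E_b = (M1 ⊕ K) ⊕ (M2 ⊕ K) = M1 ⊕ M2, so the key drops out. Then M2 = (M1 ⊕ M2) ⊕ M1 over the first 7 bytes.
byte 0: (66 ^ 43) ^ 63 = 25 ^ 63 = 46
byte 1: (f0 ^ 03) ^ 6f = f3 ^ 6f = 9c
byte 2: (8e ^ ce) ^ 64 = 40 ^ 64 = 24
byte 3: (40 ^ 30) ^ 65 = 70 ^ 65 = 15
byte 4: (b4 ^ c6) ^ 20 = 72 ^ 20 = 52
byte 5: (3c ^ 1c) ^ 37 = 20 ^ 37 = 17
byte 6: (27 ^ d2) ^ 20 = f5 ^ 20 = d5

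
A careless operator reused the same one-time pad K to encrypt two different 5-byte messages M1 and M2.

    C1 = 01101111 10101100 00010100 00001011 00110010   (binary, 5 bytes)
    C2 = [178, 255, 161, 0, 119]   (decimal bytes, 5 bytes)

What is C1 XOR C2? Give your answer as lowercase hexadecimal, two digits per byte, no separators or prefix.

C1 ⊕ C2 = (M1 ⊕ K) ⊕ (M2 ⊕ K) = M1 ⊕ M2 — the shared key cancels under XOR.
6f xor b2 = dd
ac xor ff = 53
14 xor a1 = b5
0b xor 00 = 0b
32 xor 77 = 45

dd53b50b45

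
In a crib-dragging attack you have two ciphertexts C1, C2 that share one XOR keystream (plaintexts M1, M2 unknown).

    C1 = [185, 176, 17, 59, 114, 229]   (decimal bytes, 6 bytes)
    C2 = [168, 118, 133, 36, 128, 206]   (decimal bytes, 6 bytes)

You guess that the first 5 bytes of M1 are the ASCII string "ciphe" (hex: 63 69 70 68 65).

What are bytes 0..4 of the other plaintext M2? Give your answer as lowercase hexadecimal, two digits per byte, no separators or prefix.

First, C1 ⊕ C2 = (M1 ⊕ K) ⊕ (M2 ⊕ K) = M1 ⊕ M2, so the key drops out. Then M2 = (M1 ⊕ M2) ⊕ M1 over the first 5 bytes.
byte 0: (b9 xor a8) xor 63 = 11 xor 63 = 72
byte 1: (b0 xor 76) xor 69 = c6 xor 69 = af
byte 2: (11 xor 85) xor 70 = 94 xor 70 = e4
byte 3: (3b xor 24) xor 68 = 1f xor 68 = 77
byte 4: (72 xor 80) xor 65 = f2 xor 65 = 97

72afe47797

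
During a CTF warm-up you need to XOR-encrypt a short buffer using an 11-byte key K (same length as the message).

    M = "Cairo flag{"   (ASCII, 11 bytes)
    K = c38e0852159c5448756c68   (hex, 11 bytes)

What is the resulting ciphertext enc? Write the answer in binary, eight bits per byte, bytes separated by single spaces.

XOR is its own inverse, so applying the key byte-wise gives the result directly.
01000011 ⊕ 11000011 = 10000000
01100001 ⊕ 10001110 = 11101111
01101001 ⊕ 00001000 = 01100001
01110010 ⊕ 01010010 = 00100000
01101111 ⊕ 00010101 = 01111010
00100000 ⊕ 10011100 = 10111100
01100110 ⊕ 01010100 = 00110010
01101100 ⊕ 01001000 = 00100100
01100001 ⊕ 01110101 = 00010100
01100111 ⊕ 01101100 = 00001011
01111011 ⊕ 01101000 = 00010011

10000000 11101111 01100001 00100000 01111010 10111100 00110010 00100100 00010100 00001011 00010011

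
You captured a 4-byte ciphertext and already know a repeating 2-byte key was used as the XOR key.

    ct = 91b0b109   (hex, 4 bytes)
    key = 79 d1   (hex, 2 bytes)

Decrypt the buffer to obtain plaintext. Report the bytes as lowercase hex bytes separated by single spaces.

e8 61 c8 d8

The 2-byte key repeats, so the effective keystream is 79 d1 79 d1.
byte 0: 10010001 xor 01111001 = 11101000
byte 1: 10110000 xor 11010001 = 01100001
byte 2: 10110001 xor 01111001 = 11001000
byte 3: 00001001 xor 11010001 = 11011000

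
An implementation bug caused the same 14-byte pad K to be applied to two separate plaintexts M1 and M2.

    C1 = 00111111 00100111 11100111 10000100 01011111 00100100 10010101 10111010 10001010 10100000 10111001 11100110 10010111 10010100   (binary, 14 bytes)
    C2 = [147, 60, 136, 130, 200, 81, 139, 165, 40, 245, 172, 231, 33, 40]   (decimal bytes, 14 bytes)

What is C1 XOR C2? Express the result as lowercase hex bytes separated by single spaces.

C1 ⊕ C2 = (M1 ⊕ K) ⊕ (M2 ⊕ K) = M1 ⊕ M2 — the shared key cancels under XOR.
3f xor 93 = ac
27 xor 3c = 1b
e7 xor 88 = 6f
84 xor 82 = 06
5f xor c8 = 97
24 xor 51 = 75
95 xor 8b = 1e
ba xor a5 = 1f
8a xor 28 = a2
a0 xor f5 = 55
b9 xor ac = 15
e6 xor e7 = 01
97 xor 21 = b6
94 xor 28 = bc

ac 1b 6f 06 97 75 1e 1f a2 55 15 01 b6 bc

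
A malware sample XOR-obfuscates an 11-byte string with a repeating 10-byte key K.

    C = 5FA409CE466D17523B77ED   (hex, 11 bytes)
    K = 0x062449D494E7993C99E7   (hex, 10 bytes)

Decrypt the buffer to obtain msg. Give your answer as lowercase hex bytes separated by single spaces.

59 80 40 1a d2 8a 8e 6e a2 90 eb

The 10-byte key repeats, so the effective keystream is 06 24 49 d4 94 e7 99 3c 99 e7 06.
byte 0: 01011111 ^ 00000110 = 01011001
byte 1: 10100100 ^ 00100100 = 10000000
byte 2: 00001001 ^ 01001001 = 01000000
byte 3: 11001110 ^ 11010100 = 00011010
byte 4: 01000110 ^ 10010100 = 11010010
byte 5: 01101101 ^ 11100111 = 10001010
byte 6: 00010111 ^ 10011001 = 10001110
byte 7: 01010010 ^ 00111100 = 01101110
byte 8: 00111011 ^ 10011001 = 10100010
byte 9: 01110111 ^ 11100111 = 10010000
byte 10: 11101101 ^ 00000110 = 11101011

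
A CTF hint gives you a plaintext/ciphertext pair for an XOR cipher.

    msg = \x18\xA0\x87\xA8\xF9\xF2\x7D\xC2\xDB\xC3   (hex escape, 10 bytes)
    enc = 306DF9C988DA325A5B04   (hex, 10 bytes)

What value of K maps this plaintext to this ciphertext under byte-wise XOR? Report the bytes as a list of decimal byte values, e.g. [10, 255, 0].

Since enc = msg ⊕ K, XORing both sides with msg gives K = msg ⊕ enc.
18 xor 30 = 28
a0 xor 6d = cd
87 xor f9 = 7e
a8 xor c9 = 61
f9 xor 88 = 71
f2 xor da = 28
7d xor 32 = 4f
c2 xor 5a = 98
db xor 5b = 80
c3 xor 04 = c7

[40, 205, 126, 97, 113, 40, 79, 152, 128, 199]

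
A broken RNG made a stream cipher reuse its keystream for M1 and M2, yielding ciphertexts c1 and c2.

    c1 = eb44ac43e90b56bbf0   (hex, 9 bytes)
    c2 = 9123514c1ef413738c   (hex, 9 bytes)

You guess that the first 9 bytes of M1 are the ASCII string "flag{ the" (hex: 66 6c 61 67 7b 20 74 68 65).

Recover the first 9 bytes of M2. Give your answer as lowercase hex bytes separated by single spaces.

First, c1 ⊕ c2 = (M1 ⊕ K) ⊕ (M2 ⊕ K) = M1 ⊕ M2, so the key drops out. Then M2 = (M1 ⊕ M2) ⊕ M1 over the first 9 bytes.
byte 0: (eb ^ 91) ^ 66 = 7a ^ 66 = 1c
byte 1: (44 ^ 23) ^ 6c = 67 ^ 6c = 0b
byte 2: (ac ^ 51) ^ 61 = fd ^ 61 = 9c
byte 3: (43 ^ 4c) ^ 67 = 0f ^ 67 = 68
byte 4: (e9 ^ 1e) ^ 7b = f7 ^ 7b = 8c
byte 5: (0b ^ f4) ^ 20 = ff ^ 20 = df
byte 6: (56 ^ 13) ^ 74 = 45 ^ 74 = 31
byte 7: (bb ^ 73) ^ 68 = c8 ^ 68 = a0
byte 8: (f0 ^ 8c) ^ 65 = 7c ^ 65 = 19

1c 0b 9c 68 8c df 31 a0 19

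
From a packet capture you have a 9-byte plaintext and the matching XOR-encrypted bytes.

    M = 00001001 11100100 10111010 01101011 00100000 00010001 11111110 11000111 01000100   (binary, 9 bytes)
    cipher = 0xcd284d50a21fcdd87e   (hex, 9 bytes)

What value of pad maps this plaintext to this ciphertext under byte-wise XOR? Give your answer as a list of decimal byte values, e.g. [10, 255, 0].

Since cipher = M ⊕ pad, XORing both sides with M gives pad = M ⊕ cipher.
00001001 XOR 11001101 = 11000100
11100100 XOR 00101000 = 11001100
10111010 XOR 01001101 = 11110111
01101011 XOR 01010000 = 00111011
00100000 XOR 10100010 = 10000010
00010001 XOR 00011111 = 00001110
11111110 XOR 11001101 = 00110011
11000111 XOR 11011000 = 00011111
01000100 XOR 01111110 = 00111010

[196, 204, 247, 59, 130, 14, 51, 31, 58]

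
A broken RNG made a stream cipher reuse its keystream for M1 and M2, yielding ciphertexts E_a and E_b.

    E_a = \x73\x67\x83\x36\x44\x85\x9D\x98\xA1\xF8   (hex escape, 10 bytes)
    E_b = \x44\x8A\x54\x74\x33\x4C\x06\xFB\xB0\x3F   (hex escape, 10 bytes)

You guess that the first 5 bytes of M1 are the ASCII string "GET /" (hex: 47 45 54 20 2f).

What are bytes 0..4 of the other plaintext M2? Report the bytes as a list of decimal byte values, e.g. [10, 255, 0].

First, E_a ⊕ E_b = (M1 ⊕ K) ⊕ (M2 ⊕ K) = M1 ⊕ M2, so the key drops out. Then M2 = (M1 ⊕ M2) ⊕ M1 over the first 5 bytes.
byte 0: (73 xor 44) xor 47 = 37 xor 47 = 70
byte 1: (67 xor 8a) xor 45 = ed xor 45 = a8
byte 2: (83 xor 54) xor 54 = d7 xor 54 = 83
byte 3: (36 xor 74) xor 20 = 42 xor 20 = 62
byte 4: (44 xor 33) xor 2f = 77 xor 2f = 58

[112, 168, 131, 98, 88]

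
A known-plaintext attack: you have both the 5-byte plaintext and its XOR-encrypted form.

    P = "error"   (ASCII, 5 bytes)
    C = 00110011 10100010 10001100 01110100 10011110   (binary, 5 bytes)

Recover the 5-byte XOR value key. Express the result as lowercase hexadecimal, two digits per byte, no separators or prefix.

56d0fe1bec

Since C = P ⊕ key, XORing both sides with P gives key = P ⊕ C.
101 ^  51 =  86
114 ^ 162 = 208
114 ^ 140 = 254
111 ^ 116 =  27
114 ^ 158 = 236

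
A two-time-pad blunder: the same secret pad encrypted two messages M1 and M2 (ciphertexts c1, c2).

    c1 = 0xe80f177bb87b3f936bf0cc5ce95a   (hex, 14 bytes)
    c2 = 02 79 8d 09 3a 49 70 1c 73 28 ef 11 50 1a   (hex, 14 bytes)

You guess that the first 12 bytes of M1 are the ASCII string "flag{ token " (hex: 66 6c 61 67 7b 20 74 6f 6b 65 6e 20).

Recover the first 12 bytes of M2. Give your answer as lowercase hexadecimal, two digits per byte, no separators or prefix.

First, c1 ⊕ c2 = (M1 ⊕ K) ⊕ (M2 ⊕ K) = M1 ⊕ M2, so the key drops out. Then M2 = (M1 ⊕ M2) ⊕ M1 over the first 12 bytes.
byte 0: (e8 xor 02) xor 66 = ea xor 66 = 8c
byte 1: (0f xor 79) xor 6c = 76 xor 6c = 1a
byte 2: (17 xor 8d) xor 61 = 9a xor 61 = fb
byte 3: (7b xor 09) xor 67 = 72 xor 67 = 15
byte 4: (b8 xor 3a) xor 7b = 82 xor 7b = f9
byte 5: (7b xor 49) xor 20 = 32 xor 20 = 12
byte 6: (3f xor 70) xor 74 = 4f xor 74 = 3b
byte 7: (93 xor 1c) xor 6f = 8f xor 6f = e0
byte 8: (6b xor 73) xor 6b = 18 xor 6b = 73
byte 9: (f0 xor 28) xor 65 = d8 xor 65 = bd
byte 10: (cc xor ef) xor 6e = 23 xor 6e = 4d
byte 11: (5c xor 11) xor 20 = 4d xor 20 = 6d

8c1afb15f9123be073bd4d6d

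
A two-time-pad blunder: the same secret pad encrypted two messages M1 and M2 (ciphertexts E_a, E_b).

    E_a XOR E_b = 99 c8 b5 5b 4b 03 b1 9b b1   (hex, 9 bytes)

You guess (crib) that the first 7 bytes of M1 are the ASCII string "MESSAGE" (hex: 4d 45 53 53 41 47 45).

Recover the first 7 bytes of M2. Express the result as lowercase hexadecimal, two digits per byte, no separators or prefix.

Since E_a ⊕ E_b = M1 ⊕ M2, XORing with the guessed M1 bytes yields the corresponding M2 bytes: M2 = (E_a ⊕ E_b) ⊕ M1.
99 ⊕ 4d = d4
c8 ⊕ 45 = 8d
b5 ⊕ 53 = e6
5b ⊕ 53 = 08
4b ⊕ 41 = 0a
03 ⊕ 47 = 44
b1 ⊕ 45 = f4

d48de6080a44f4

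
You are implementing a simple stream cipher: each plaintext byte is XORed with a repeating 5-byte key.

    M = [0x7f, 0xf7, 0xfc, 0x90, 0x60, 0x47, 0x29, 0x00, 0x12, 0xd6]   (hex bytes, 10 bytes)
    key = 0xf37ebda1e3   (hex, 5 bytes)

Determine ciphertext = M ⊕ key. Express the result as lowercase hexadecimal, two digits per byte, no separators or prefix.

8c89413183b457bdb335

The 5-byte key repeats, so the effective keystream is f3 7e bd a1 e3 f3 7e bd a1 e3.
byte 0: 7f ⊕ f3 = 8c
byte 1: f7 ⊕ 7e = 89
byte 2: fc ⊕ bd = 41
byte 3: 90 ⊕ a1 = 31
byte 4: 60 ⊕ e3 = 83
byte 5: 47 ⊕ f3 = b4
byte 6: 29 ⊕ 7e = 57
byte 7: 00 ⊕ bd = bd
byte 8: 12 ⊕ a1 = b3
byte 9: d6 ⊕ e3 = 35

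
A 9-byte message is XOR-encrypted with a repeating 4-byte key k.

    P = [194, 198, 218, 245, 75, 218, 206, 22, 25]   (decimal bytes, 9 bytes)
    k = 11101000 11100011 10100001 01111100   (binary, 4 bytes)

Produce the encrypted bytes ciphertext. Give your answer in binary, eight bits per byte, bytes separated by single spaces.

The 4-byte key repeats, so the effective keystream is e8 e3 a1 7c e8 e3 a1 7c e8.
byte 0: 11000010 ⊕ 11101000 = 00101010
byte 1: 11000110 ⊕ 11100011 = 00100101
byte 2: 11011010 ⊕ 10100001 = 01111011
byte 3: 11110101 ⊕ 01111100 = 10001001
byte 4: 01001011 ⊕ 11101000 = 10100011
byte 5: 11011010 ⊕ 11100011 = 00111001
byte 6: 11001110 ⊕ 10100001 = 01101111
byte 7: 00010110 ⊕ 01111100 = 01101010
byte 8: 00011001 ⊕ 11101000 = 11110001

00101010 00100101 01111011 10001001 10100011 00111001 01101111 01101010 11110001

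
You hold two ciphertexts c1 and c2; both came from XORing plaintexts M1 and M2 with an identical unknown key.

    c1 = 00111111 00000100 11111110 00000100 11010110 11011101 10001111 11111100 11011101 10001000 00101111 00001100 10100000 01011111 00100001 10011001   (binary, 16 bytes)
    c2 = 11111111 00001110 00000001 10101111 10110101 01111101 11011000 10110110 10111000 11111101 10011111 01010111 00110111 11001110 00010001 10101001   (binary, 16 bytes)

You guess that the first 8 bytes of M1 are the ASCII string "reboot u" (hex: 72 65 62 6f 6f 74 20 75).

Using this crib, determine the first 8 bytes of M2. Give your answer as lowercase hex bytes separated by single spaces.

First, c1 ⊕ c2 = (M1 ⊕ K) ⊕ (M2 ⊕ K) = M1 ⊕ M2, so the key drops out. Then M2 = (M1 ⊕ M2) ⊕ M1 over the first 8 bytes.
byte 0: (3f xor ff) xor 72 = c0 xor 72 = b2
byte 1: (04 xor 0e) xor 65 = 0a xor 65 = 6f
byte 2: (fe xor 01) xor 62 = ff xor 62 = 9d
byte 3: (04 xor af) xor 6f = ab xor 6f = c4
byte 4: (d6 xor b5) xor 6f = 63 xor 6f = 0c
byte 5: (dd xor 7d) xor 74 = a0 xor 74 = d4
byte 6: (8f xor d8) xor 20 = 57 xor 20 = 77
byte 7: (fc xor b6) xor 75 = 4a xor 75 = 3f

b2 6f 9d c4 0c d4 77 3f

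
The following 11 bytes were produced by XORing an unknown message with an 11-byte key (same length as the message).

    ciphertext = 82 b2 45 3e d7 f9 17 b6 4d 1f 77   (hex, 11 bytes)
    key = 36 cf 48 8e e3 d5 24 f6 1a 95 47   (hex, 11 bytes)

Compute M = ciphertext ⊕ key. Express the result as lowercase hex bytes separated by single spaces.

byte 0: 130 ⊕  54 = 180
byte 1: 178 ⊕ 207 = 125
byte 2:  69 ⊕  72 =  13
byte 3:  62 ⊕ 142 = 176
byte 4: 215 ⊕ 227 =  52
byte 5: 249 ⊕ 213 =  44
byte 6:  23 ⊕  36 =  51
byte 7: 182 ⊕ 246 =  64
byte 8:  77 ⊕  26 =  87
byte 9:  31 ⊕ 149 = 138
byte 10: 119 ⊕  71 =  48

b4 7d 0d b0 34 2c 33 40 57 8a 30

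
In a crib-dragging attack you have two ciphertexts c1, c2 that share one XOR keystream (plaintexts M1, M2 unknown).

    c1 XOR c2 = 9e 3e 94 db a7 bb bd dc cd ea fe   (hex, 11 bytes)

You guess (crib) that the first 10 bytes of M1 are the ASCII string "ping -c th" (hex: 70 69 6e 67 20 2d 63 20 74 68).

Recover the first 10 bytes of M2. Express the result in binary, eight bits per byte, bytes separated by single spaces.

11101110 01010111 11111010 10111100 10000111 10010110 11011110 11111100 10111001 10000010

Since c1 ⊕ c2 = M1 ⊕ M2, XORing with the guessed M1 bytes yields the corresponding M2 bytes: M2 = (c1 ⊕ c2) ⊕ M1.
byte 0: 9e ^ 70 = ee
byte 1: 3e ^ 69 = 57
byte 2: 94 ^ 6e = fa
byte 3: db ^ 67 = bc
byte 4: a7 ^ 20 = 87
byte 5: bb ^ 2d = 96
byte 6: bd ^ 63 = de
byte 7: dc ^ 20 = fc
byte 8: cd ^ 74 = b9
byte 9: ea ^ 68 = 82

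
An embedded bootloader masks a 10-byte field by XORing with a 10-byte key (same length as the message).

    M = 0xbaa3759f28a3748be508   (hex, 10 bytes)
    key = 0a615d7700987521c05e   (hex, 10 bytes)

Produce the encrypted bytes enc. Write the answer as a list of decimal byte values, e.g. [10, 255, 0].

XOR is its own inverse, so applying the key byte-wise gives the result directly.
ba XOR 0a = b0
a3 XOR 61 = c2
75 XOR 5d = 28
9f XOR 77 = e8
28 XOR 00 = 28
a3 XOR 98 = 3b
74 XOR 75 = 01
8b XOR 21 = aa
e5 XOR c0 = 25
08 XOR 5e = 56

[176, 194, 40, 232, 40, 59, 1, 170, 37, 86]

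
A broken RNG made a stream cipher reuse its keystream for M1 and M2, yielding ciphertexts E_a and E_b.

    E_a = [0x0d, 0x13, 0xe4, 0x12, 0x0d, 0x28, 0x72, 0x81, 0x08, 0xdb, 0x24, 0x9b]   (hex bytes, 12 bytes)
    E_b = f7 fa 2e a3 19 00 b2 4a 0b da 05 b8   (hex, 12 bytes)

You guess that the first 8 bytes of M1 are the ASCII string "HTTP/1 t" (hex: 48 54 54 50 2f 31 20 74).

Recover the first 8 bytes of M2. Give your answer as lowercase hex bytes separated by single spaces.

b2 bd 9e e1 3b 19 e0 bf

First, E_a ⊕ E_b = (M1 ⊕ K) ⊕ (M2 ⊕ K) = M1 ⊕ M2, so the key drops out. Then M2 = (M1 ⊕ M2) ⊕ M1 over the first 8 bytes.
byte 0: (0d ⊕ f7) ⊕ 48 = fa ⊕ 48 = b2
byte 1: (13 ⊕ fa) ⊕ 54 = e9 ⊕ 54 = bd
byte 2: (e4 ⊕ 2e) ⊕ 54 = ca ⊕ 54 = 9e
byte 3: (12 ⊕ a3) ⊕ 50 = b1 ⊕ 50 = e1
byte 4: (0d ⊕ 19) ⊕ 2f = 14 ⊕ 2f = 3b
byte 5: (28 ⊕ 00) ⊕ 31 = 28 ⊕ 31 = 19
byte 6: (72 ⊕ b2) ⊕ 20 = c0 ⊕ 20 = e0
byte 7: (81 ⊕ 4a) ⊕ 74 = cb ⊕ 74 = bf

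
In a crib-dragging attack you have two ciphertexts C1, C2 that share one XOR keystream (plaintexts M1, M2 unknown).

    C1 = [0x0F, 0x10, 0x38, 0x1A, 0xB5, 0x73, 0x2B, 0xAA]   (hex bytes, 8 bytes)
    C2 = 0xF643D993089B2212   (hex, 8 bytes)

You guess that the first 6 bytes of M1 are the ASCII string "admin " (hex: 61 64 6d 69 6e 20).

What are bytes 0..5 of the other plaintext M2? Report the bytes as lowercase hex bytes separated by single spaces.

First, C1 ⊕ C2 = (M1 ⊕ K) ⊕ (M2 ⊕ K) = M1 ⊕ M2, so the key drops out. Then M2 = (M1 ⊕ M2) ⊕ M1 over the first 6 bytes.
byte 0: (0f ^ f6) ^ 61 = f9 ^ 61 = 98
byte 1: (10 ^ 43) ^ 64 = 53 ^ 64 = 37
byte 2: (38 ^ d9) ^ 6d = e1 ^ 6d = 8c
byte 3: (1a ^ 93) ^ 69 = 89 ^ 69 = e0
byte 4: (b5 ^ 08) ^ 6e = bd ^ 6e = d3
byte 5: (73 ^ 9b) ^ 20 = e8 ^ 20 = c8

98 37 8c e0 d3 c8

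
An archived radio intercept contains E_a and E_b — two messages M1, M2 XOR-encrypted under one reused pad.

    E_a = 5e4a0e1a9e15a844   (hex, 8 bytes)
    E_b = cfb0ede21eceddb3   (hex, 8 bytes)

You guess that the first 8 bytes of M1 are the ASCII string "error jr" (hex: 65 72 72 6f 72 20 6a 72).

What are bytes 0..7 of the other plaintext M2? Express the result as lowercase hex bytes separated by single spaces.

First, E_a ⊕ E_b = (M1 ⊕ K) ⊕ (M2 ⊕ K) = M1 ⊕ M2, so the key drops out. Then M2 = (M1 ⊕ M2) ⊕ M1 over the first 8 bytes.
byte 0: (5e ⊕ cf) ⊕ 65 = 91 ⊕ 65 = f4
byte 1: (4a ⊕ b0) ⊕ 72 = fa ⊕ 72 = 88
byte 2: (0e ⊕ ed) ⊕ 72 = e3 ⊕ 72 = 91
byte 3: (1a ⊕ e2) ⊕ 6f = f8 ⊕ 6f = 97
byte 4: (9e ⊕ 1e) ⊕ 72 = 80 ⊕ 72 = f2
byte 5: (15 ⊕ ce) ⊕ 20 = db ⊕ 20 = fb
byte 6: (a8 ⊕ dd) ⊕ 6a = 75 ⊕ 6a = 1f
byte 7: (44 ⊕ b3) ⊕ 72 = f7 ⊕ 72 = 85

f4 88 91 97 f2 fb 1f 85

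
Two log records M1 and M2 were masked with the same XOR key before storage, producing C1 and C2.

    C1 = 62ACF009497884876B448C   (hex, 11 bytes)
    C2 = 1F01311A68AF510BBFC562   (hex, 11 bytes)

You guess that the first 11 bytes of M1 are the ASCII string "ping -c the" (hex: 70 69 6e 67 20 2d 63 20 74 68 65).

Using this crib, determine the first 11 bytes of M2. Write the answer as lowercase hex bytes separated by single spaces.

First, C1 ⊕ C2 = (M1 ⊕ K) ⊕ (M2 ⊕ K) = M1 ⊕ M2, so the key drops out. Then M2 = (M1 ⊕ M2) ⊕ M1 over the first 11 bytes.
byte 0: (62 ⊕ 1f) ⊕ 70 = 7d ⊕ 70 = 0d
byte 1: (ac ⊕ 01) ⊕ 69 = ad ⊕ 69 = c4
byte 2: (f0 ⊕ 31) ⊕ 6e = c1 ⊕ 6e = af
byte 3: (09 ⊕ 1a) ⊕ 67 = 13 ⊕ 67 = 74
byte 4: (49 ⊕ 68) ⊕ 20 = 21 ⊕ 20 = 01
byte 5: (78 ⊕ af) ⊕ 2d = d7 ⊕ 2d = fa
byte 6: (84 ⊕ 51) ⊕ 63 = d5 ⊕ 63 = b6
byte 7: (87 ⊕ 0b) ⊕ 20 = 8c ⊕ 20 = ac
byte 8: (6b ⊕ bf) ⊕ 74 = d4 ⊕ 74 = a0
byte 9: (44 ⊕ c5) ⊕ 68 = 81 ⊕ 68 = e9
byte 10: (8c ⊕ 62) ⊕ 65 = ee ⊕ 65 = 8b

0d c4 af 74 01 fa b6 ac a0 e9 8b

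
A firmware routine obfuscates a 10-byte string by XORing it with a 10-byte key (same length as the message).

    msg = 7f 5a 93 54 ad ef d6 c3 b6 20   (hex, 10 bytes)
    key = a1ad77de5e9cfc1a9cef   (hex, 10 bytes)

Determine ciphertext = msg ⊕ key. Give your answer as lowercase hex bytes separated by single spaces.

de f7 e4 8a f3 73 2a d9 2a cf

byte 0: 127 ^ 161 = 222
byte 1:  90 ^ 173 = 247
byte 2: 147 ^ 119 = 228
byte 3:  84 ^ 222 = 138
byte 4: 173 ^  94 = 243
byte 5: 239 ^ 156 = 115
byte 6: 214 ^ 252 =  42
byte 7: 195 ^  26 = 217
byte 8: 182 ^ 156 =  42
byte 9:  32 ^ 239 = 207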